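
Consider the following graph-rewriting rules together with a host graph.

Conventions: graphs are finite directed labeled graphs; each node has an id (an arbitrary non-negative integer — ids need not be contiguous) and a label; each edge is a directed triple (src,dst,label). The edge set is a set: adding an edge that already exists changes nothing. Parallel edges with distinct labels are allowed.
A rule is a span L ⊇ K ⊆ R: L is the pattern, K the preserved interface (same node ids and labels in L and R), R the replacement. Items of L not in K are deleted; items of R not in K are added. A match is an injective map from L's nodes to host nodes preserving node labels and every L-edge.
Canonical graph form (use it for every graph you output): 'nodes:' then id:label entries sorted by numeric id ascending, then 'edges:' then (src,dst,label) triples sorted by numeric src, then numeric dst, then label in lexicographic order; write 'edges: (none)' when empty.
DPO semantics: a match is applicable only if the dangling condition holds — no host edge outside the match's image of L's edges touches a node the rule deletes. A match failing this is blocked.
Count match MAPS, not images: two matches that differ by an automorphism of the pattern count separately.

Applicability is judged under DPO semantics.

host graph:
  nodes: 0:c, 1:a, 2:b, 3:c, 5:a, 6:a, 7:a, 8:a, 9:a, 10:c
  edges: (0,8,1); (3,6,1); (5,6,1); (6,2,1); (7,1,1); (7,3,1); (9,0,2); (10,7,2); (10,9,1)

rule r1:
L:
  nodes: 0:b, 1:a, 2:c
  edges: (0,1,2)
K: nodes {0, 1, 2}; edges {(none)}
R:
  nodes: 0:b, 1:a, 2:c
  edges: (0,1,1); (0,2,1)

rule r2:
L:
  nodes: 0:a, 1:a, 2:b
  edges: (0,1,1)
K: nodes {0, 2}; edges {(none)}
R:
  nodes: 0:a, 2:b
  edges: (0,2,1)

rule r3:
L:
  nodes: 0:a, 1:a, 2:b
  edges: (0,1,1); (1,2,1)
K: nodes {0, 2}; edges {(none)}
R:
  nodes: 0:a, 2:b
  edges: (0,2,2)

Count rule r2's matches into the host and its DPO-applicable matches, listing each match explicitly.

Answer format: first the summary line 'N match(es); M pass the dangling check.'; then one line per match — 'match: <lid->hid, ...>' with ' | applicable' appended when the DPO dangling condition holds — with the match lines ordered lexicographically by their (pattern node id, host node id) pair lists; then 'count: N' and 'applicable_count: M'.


2 match(es); 1 pass the dangling check.
match: 0->5, 1->6, 2->2
match: 0->7, 1->1, 2->2 | applicable
count: 2
applicable_count: 1


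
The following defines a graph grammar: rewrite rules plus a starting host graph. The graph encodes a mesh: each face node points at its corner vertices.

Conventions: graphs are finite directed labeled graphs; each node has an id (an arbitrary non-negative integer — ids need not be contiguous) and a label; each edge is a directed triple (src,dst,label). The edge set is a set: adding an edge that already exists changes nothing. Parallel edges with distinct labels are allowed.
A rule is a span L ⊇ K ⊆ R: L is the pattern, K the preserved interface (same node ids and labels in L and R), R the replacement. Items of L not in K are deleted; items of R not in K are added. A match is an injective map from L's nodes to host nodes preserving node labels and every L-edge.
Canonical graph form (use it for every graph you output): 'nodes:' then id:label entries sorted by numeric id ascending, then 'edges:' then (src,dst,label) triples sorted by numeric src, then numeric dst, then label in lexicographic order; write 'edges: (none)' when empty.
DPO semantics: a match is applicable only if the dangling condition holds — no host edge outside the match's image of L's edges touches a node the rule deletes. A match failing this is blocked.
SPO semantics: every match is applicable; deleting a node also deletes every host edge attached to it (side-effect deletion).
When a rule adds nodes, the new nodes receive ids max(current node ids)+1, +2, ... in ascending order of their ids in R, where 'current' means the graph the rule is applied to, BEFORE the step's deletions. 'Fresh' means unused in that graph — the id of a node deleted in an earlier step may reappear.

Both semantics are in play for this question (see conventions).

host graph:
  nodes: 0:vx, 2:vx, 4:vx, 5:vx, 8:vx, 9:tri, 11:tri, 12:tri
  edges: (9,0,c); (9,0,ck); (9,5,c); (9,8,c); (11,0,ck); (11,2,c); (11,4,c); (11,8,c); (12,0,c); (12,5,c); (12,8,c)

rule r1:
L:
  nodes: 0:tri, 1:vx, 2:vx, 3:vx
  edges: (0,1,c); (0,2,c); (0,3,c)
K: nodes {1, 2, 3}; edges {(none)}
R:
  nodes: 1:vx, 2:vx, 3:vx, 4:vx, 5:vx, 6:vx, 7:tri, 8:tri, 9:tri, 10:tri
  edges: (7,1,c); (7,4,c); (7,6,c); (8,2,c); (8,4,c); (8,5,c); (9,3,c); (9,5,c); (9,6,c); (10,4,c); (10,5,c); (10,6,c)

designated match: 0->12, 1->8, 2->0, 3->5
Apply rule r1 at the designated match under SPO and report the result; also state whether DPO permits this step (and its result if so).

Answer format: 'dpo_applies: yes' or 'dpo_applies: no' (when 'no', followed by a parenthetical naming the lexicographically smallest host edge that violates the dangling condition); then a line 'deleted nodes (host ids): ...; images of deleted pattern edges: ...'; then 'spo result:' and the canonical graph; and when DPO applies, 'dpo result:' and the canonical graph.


dpo_applies: yes
deleted nodes (host ids): 12; images of deleted pattern edges: (12,0,c); (12,5,c); (12,8,c)
spo result:
nodes: 0:vx, 2:vx, 4:vx, 5:vx, 8:vx, 9:tri, 11:tri, 13:vx, 14:vx, 15:vx, 16:tri, 17:tri, 18:tri, 19:tri
edges: (9,0,c); (9,0,ck); (9,5,c); (9,8,c); (11,0,ck); (11,2,c); (11,4,c); (11,8,c); (16,8,c); (16,13,c); (16,15,c); (17,0,c); (17,13,c); (17,14,c); (18,5,c); (18,14,c); (18,15,c); (19,13,c); (19,14,c); (19,15,c)
dpo result:
nodes: 0:vx, 2:vx, 4:vx, 5:vx, 8:vx, 9:tri, 11:tri, 13:vx, 14:vx, 15:vx, 16:tri, 17:tri, 18:tri, 19:tri
edges: (9,0,c); (9,0,ck); (9,5,c); (9,8,c); (11,0,ck); (11,2,c); (11,4,c); (11,8,c); (16,8,c); (16,13,c); (16,15,c); (17,0,c); (17,13,c); (17,14,c); (18,5,c); (18,14,c); (18,15,c); (19,13,c); (19,14,c); (19,15,c)


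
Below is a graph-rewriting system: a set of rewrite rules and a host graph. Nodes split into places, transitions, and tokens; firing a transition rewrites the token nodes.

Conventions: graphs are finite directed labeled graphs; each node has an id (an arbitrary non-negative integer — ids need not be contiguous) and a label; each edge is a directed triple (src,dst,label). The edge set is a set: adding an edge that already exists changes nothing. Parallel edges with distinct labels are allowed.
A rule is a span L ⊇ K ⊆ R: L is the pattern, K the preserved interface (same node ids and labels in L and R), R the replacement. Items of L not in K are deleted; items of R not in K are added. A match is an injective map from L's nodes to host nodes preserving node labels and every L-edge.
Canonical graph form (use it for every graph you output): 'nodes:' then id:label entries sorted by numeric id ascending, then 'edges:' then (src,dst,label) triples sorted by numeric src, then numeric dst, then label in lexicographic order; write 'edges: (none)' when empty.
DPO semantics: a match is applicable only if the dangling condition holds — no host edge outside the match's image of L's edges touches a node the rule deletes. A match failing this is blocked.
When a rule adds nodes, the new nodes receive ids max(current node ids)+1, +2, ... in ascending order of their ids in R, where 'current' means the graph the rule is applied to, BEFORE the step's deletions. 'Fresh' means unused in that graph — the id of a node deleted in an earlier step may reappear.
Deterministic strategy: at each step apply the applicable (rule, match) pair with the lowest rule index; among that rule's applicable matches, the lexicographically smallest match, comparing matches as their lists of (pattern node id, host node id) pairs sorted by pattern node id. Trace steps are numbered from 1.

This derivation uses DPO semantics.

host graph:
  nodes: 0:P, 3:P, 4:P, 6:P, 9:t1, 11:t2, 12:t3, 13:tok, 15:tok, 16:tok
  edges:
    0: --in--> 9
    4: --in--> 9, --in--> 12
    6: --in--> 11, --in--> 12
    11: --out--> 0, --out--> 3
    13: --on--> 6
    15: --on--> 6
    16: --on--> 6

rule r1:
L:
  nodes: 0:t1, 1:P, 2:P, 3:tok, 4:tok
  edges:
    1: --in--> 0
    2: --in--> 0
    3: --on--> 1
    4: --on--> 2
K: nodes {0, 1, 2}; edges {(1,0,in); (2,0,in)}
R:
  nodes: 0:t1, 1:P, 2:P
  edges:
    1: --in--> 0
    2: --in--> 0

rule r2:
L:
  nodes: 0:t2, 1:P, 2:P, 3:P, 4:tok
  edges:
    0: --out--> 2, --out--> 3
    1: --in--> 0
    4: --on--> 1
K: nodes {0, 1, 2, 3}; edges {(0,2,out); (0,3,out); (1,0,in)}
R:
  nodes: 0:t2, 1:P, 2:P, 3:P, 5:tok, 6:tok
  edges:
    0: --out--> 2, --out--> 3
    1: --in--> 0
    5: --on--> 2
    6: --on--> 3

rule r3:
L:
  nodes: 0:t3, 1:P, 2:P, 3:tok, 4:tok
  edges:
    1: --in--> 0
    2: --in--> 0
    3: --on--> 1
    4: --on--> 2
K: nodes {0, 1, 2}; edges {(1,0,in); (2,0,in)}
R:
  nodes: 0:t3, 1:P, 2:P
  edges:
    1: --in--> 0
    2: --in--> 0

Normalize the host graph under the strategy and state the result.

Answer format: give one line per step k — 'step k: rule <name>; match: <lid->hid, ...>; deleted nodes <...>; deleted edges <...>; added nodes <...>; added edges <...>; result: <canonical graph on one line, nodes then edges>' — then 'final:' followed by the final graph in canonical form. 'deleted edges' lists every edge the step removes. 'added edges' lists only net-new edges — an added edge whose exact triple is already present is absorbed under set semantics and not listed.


step 1: rule r2; match: 0->11, 1->6, 2->0, 3->3, 4->13; deleted nodes 13; deleted edges (13,6,on); added nodes 17, 18; added edges (17,0,on); (18,3,on); result: nodes: 0:P, 3:P, 4:P, 6:P, 9:t1, 11:t2, 12:t3, 15:tok, 16:tok, 17:tok, 18:tok edges: (0,9,in); (4,9,in); (4,12,in); (6,11,in); (6,12,in); (11,0,out); (11,3,out); (15,6,on); (16,6,on); (17,0,on); (18,3,on)
step 2: rule r2; match: 0->11, 1->6, 2->0, 3->3, 4->15; deleted nodes 15; deleted edges (15,6,on); added nodes 19, 20; added edges (19,0,on); (20,3,on); result: nodes: 0:P, 3:P, 4:P, 6:P, 9:t1, 11:t2, 12:t3, 16:tok, 17:tok, 18:tok, 19:tok, 20:tok edges: (0,9,in); (4,9,in); (4,12,in); (6,11,in); (6,12,in); (11,0,out); (11,3,out); (16,6,on); (17,0,on); (18,3,on); (19,0,on); (20,3,on)
step 3: rule r2; match: 0->11, 1->6, 2->0, 3->3, 4->16; deleted nodes 16; deleted edges (16,6,on); added nodes 21, 22; added edges (21,0,on); (22,3,on); result: nodes: 0:P, 3:P, 4:P, 6:P, 9:t1, 11:t2, 12:t3, 17:tok, 18:tok, 19:tok, 20:tok, 21:tok, 22:tok edges: (0,9,in); (4,9,in); (4,12,in); (6,11,in); (6,12,in); (11,0,out); (11,3,out); (17,0,on); (18,3,on); (19,0,on); (20,3,on); (21,0,on); (22,3,on)
final:
nodes: 0:P, 3:P, 4:P, 6:P, 9:t1, 11:t2, 12:t3, 17:tok, 18:tok, 19:tok, 20:tok, 21:tok, 22:tok
edges: (0,9,in); (4,9,in); (4,12,in); (6,11,in); (6,12,in); (11,0,out); (11,3,out); (17,0,on); (18,3,on); (19,0,on); (20,3,on); (21,0,on); (22,3,on)


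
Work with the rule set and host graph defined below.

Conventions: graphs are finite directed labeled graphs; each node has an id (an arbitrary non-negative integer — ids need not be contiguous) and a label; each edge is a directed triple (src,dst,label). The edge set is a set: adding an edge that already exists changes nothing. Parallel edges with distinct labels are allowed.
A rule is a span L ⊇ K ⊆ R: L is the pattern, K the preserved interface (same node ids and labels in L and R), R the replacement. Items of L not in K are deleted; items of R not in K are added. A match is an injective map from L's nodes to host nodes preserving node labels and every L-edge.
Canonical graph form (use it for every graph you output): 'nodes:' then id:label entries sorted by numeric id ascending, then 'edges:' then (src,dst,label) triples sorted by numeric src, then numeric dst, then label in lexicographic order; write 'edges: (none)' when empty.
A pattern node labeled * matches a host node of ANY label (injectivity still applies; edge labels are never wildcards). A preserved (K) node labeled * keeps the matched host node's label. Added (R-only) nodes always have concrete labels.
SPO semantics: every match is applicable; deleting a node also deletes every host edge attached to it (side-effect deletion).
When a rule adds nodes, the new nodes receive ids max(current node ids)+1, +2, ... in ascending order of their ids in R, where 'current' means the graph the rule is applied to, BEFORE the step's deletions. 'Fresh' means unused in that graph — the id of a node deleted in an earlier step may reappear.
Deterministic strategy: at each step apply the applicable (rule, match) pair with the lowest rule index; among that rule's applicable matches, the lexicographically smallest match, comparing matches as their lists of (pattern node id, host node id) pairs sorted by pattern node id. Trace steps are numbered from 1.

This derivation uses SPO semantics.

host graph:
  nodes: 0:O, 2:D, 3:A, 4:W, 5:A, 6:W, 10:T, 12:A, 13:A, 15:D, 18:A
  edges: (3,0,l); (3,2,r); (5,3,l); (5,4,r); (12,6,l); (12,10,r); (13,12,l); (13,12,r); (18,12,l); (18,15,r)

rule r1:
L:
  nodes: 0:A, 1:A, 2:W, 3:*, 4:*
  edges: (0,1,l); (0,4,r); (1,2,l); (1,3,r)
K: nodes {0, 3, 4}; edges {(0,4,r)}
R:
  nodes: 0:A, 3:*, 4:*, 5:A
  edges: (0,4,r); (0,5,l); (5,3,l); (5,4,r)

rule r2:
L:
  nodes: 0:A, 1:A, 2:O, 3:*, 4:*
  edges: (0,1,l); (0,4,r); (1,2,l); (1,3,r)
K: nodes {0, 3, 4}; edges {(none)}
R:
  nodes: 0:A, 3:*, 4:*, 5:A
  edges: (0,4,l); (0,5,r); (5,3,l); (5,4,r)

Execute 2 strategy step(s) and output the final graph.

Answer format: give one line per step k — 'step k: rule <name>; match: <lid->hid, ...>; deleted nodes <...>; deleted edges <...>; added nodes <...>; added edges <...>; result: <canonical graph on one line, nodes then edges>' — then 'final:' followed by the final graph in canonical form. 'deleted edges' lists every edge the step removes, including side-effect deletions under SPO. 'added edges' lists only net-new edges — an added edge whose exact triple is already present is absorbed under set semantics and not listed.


step 1: rule r1; match: 0->18, 1->12, 2->6, 3->10, 4->15; deleted nodes 6, 12; deleted edges (12,6,l); (12,10,r); (13,12,l); (13,12,r); (18,12,l); added nodes 19; added edges (18,19,l); (19,10,l); (19,15,r); result: nodes: 0:O, 2:D, 3:A, 4:W, 5:A, 10:T, 13:A, 15:D, 18:A, 19:A edges: (3,0,l); (3,2,r); (5,3,l); (5,4,r); (18,15,r); (18,19,l); (19,10,l); (19,15,r)
step 2: rule r2; match: 0->5, 1->3, 2->0, 3->2, 4->4; deleted nodes 0, 3; deleted edges (3,0,l); (3,2,r); (5,3,l); (5,4,r); added nodes 20; added edges (5,4,l); (5,20,r); (20,2,l); (20,4,r); result: nodes: 2:D, 4:W, 5:A, 10:T, 13:A, 15:D, 18:A, 19:A, 20:A edges: (5,4,l); (5,20,r); (18,15,r); (18,19,l); (19,10,l); (19,15,r); (20,2,l); (20,4,r)
final:
nodes: 2:D, 4:W, 5:A, 10:T, 13:A, 15:D, 18:A, 19:A, 20:A
edges: (5,4,l); (5,20,r); (18,15,r); (18,19,l); (19,10,l); (19,15,r); (20,2,l); (20,4,r)


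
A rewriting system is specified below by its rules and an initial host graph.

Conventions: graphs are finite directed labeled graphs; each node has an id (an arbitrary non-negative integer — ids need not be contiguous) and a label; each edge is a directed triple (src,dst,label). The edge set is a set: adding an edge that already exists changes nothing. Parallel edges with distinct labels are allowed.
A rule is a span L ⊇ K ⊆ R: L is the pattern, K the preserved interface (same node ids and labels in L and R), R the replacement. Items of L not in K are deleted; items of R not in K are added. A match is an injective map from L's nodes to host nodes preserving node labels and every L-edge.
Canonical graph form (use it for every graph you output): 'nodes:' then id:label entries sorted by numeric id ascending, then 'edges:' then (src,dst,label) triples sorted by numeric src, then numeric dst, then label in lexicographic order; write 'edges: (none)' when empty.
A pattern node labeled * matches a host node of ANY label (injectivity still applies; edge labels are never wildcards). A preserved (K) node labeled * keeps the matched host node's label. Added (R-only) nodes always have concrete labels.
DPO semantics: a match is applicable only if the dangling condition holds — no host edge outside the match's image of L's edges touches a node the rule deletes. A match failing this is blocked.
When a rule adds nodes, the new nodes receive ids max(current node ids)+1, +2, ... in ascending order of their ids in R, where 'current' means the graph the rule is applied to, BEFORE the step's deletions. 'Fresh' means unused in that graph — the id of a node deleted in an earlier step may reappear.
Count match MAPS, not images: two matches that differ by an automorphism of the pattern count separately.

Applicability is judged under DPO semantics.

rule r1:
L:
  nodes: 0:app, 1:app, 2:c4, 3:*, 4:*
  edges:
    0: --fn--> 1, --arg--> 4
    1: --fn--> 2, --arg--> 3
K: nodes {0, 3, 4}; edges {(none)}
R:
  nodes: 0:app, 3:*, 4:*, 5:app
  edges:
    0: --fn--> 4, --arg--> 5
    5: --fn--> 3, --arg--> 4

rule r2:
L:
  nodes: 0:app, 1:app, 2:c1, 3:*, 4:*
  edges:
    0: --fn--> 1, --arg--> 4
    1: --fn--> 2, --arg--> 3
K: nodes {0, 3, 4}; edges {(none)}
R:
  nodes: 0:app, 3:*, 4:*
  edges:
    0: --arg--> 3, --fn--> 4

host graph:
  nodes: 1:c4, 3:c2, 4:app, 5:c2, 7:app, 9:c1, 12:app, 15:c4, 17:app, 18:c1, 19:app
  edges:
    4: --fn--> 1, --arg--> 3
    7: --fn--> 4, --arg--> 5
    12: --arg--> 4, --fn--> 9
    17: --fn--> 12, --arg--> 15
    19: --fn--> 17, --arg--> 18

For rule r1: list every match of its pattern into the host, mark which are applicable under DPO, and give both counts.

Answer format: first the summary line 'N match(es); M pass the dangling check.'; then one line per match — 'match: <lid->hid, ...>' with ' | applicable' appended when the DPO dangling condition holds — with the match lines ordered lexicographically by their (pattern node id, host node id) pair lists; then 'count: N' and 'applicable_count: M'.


1 match(es); 0 pass the dangling check.
match: 0->7, 1->4, 2->1, 3->3, 4->5
count: 1
applicable_count: 0


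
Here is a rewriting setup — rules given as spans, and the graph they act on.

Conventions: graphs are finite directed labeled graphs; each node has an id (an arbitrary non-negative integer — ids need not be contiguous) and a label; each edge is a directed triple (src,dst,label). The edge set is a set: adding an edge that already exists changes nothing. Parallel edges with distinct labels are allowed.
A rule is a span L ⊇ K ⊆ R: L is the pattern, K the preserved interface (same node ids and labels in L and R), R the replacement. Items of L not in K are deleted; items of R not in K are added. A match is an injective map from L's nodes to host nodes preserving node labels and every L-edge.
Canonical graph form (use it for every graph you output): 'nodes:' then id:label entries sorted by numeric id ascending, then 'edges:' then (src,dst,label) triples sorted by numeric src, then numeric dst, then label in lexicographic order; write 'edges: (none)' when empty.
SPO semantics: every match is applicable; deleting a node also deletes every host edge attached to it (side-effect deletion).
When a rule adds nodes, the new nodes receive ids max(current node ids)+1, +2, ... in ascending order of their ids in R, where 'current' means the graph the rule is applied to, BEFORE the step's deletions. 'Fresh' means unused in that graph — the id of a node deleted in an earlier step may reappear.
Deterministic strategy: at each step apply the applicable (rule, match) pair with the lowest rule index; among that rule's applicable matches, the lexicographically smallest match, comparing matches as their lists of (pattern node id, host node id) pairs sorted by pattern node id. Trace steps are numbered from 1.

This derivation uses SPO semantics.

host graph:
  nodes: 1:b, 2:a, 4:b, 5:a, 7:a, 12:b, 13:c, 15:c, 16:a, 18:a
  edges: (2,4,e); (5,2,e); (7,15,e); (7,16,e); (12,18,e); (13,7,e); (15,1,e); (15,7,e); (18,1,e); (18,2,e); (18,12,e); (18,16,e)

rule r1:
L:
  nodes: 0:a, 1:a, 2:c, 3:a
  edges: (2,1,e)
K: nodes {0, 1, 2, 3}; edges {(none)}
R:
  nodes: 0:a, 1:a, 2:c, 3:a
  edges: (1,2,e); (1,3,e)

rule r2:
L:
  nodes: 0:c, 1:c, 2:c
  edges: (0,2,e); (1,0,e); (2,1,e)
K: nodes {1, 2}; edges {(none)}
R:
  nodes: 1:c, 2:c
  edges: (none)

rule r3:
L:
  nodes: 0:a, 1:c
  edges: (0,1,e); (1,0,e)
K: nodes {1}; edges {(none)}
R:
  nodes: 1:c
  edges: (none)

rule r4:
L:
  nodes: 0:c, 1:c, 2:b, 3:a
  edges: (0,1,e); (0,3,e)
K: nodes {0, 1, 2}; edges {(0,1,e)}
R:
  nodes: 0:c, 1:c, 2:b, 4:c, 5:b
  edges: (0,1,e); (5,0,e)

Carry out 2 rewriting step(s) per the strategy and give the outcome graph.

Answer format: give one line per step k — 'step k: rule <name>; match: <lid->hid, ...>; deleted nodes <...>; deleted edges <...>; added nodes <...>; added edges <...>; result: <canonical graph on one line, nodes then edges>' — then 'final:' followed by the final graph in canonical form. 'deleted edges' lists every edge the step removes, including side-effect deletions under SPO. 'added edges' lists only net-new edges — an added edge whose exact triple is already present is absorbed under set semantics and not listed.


step 1: rule r1; match: 0->2, 1->7, 2->13, 3->5; deleted nodes (none); deleted edges (13,7,e); added nodes (none); added edges (7,5,e); (7,13,e); result: nodes: 1:b, 2:a, 4:b, 5:a, 7:a, 12:b, 13:c, 15:c, 16:a, 18:a edges: (2,4,e); (5,2,e); (7,5,e); (7,13,e); (7,15,e); (7,16,e); (12,18,e); (15,1,e); (15,7,e); (18,1,e); (18,2,e); (18,12,e); (18,16,e)
step 2: rule r1; match: 0->2, 1->7, 2->15, 3->5; deleted nodes (none); deleted edges (15,7,e); added nodes (none); added edges (none); result: nodes: 1:b, 2:a, 4:b, 5:a, 7:a, 12:b, 13:c, 15:c, 16:a, 18:a edges: (2,4,e); (5,2,e); (7,5,e); (7,13,e); (7,15,e); (7,16,e); (12,18,e); (15,1,e); (18,1,e); (18,2,e); (18,12,e); (18,16,e)
final:
nodes: 1:b, 2:a, 4:b, 5:a, 7:a, 12:b, 13:c, 15:c, 16:a, 18:a
edges: (2,4,e); (5,2,e); (7,5,e); (7,13,e); (7,15,e); (7,16,e); (12,18,e); (15,1,e); (18,1,e); (18,2,e); (18,12,e); (18,16,e)


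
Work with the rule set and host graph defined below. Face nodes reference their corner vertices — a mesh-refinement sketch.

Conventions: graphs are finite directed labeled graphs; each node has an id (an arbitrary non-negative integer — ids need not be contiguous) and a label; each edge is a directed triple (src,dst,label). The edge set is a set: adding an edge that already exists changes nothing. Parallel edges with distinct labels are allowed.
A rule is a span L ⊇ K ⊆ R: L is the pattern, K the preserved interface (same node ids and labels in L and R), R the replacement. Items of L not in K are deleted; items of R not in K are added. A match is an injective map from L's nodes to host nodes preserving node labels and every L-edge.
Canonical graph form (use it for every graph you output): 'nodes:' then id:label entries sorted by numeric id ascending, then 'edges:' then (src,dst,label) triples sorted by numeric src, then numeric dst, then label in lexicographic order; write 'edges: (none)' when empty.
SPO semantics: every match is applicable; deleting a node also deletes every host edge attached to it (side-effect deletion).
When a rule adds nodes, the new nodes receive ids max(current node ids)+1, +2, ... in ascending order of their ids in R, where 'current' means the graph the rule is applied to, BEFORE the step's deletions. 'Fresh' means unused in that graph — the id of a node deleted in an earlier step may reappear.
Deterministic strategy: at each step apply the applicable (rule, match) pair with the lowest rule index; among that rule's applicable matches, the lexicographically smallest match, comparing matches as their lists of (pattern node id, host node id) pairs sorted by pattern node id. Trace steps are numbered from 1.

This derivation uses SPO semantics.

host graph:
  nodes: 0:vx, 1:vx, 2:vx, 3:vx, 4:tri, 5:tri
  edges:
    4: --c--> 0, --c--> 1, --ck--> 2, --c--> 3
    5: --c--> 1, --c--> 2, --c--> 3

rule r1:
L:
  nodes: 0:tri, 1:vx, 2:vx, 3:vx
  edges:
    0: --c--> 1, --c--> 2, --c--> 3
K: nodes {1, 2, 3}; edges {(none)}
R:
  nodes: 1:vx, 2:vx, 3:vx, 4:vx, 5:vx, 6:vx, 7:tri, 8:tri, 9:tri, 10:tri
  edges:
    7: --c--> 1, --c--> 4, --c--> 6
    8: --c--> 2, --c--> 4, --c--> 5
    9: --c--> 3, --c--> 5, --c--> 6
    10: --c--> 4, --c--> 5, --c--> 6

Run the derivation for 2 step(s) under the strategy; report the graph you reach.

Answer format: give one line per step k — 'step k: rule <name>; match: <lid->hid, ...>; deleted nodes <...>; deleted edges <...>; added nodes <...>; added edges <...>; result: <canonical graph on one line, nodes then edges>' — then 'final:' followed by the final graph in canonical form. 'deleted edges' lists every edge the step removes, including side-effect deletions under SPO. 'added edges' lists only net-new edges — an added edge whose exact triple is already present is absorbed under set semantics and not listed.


step 1: rule r1; match: 0->4, 1->0, 2->1, 3->3; deleted nodes 4; deleted edges (4,0,c); (4,1,c); (4,2,ck); (4,3,c); added nodes 6, 7, 8, 9, 10, 11, 12; added edges (9,0,c); (9,6,c); (9,8,c); (10,1,c); (10,6,c); (10,7,c); (11,3,c); (11,7,c); (11,8,c); (12,6,c); (12,7,c); (12,8,c); result: nodes: 0:vx, 1:vx, 2:vx, 3:vx, 5:tri, 6:vx, 7:vx, 8:vx, 9:tri, 10:tri, 11:tri, 12:tri edges: (5,1,c); (5,2,c); (5,3,c); (9,0,c); (9,6,c); (9,8,c); (10,1,c); (10,6,c); (10,7,c); (11,3,c); (11,7,c); (11,8,c); (12,6,c); (12,7,c); (12,8,c)
step 2: rule r1; match: 0->5, 1->1, 2->2, 3->3; deleted nodes 5; deleted edges (5,1,c); (5,2,c); (5,3,c); added nodes 13, 14, 15, 16, 17, 18, 19; added edges (16,1,c); (16,13,c); (16,15,c); (17,2,c); (17,13,c); (17,14,c); (18,3,c); (18,14,c); (18,15,c); (19,13,c); (19,14,c); (19,15,c); result: nodes: 0:vx, 1:vx, 2:vx, 3:vx, 6:vx, 7:vx, 8:vx, 9:tri, 10:tri, 11:tri, 12:tri, 13:vx, 14:vx, 15:vx, 16:tri, 17:tri, 18:tri, 19:tri edges: (9,0,c); (9,6,c); (9,8,c); (10,1,c); (10,6,c); (10,7,c); (11,3,c); (11,7,c); (11,8,c); (12,6,c); (12,7,c); (12,8,c); (16,1,c); (16,13,c); (16,15,c); (17,2,c); (17,13,c); (17,14,c); (18,3,c); (18,14,c); (18,15,c); (19,13,c); (19,14,c); (19,15,c)
final:
nodes: 0:vx, 1:vx, 2:vx, 3:vx, 6:vx, 7:vx, 8:vx, 9:tri, 10:tri, 11:tri, 12:tri, 13:vx, 14:vx, 15:vx, 16:tri, 17:tri, 18:tri, 19:tri
edges: (9,0,c); (9,6,c); (9,8,c); (10,1,c); (10,6,c); (10,7,c); (11,3,c); (11,7,c); (11,8,c); (12,6,c); (12,7,c); (12,8,c); (16,1,c); (16,13,c); (16,15,c); (17,2,c); (17,13,c); (17,14,c); (18,3,c); (18,14,c); (18,15,c); (19,13,c); (19,14,c); (19,15,c)


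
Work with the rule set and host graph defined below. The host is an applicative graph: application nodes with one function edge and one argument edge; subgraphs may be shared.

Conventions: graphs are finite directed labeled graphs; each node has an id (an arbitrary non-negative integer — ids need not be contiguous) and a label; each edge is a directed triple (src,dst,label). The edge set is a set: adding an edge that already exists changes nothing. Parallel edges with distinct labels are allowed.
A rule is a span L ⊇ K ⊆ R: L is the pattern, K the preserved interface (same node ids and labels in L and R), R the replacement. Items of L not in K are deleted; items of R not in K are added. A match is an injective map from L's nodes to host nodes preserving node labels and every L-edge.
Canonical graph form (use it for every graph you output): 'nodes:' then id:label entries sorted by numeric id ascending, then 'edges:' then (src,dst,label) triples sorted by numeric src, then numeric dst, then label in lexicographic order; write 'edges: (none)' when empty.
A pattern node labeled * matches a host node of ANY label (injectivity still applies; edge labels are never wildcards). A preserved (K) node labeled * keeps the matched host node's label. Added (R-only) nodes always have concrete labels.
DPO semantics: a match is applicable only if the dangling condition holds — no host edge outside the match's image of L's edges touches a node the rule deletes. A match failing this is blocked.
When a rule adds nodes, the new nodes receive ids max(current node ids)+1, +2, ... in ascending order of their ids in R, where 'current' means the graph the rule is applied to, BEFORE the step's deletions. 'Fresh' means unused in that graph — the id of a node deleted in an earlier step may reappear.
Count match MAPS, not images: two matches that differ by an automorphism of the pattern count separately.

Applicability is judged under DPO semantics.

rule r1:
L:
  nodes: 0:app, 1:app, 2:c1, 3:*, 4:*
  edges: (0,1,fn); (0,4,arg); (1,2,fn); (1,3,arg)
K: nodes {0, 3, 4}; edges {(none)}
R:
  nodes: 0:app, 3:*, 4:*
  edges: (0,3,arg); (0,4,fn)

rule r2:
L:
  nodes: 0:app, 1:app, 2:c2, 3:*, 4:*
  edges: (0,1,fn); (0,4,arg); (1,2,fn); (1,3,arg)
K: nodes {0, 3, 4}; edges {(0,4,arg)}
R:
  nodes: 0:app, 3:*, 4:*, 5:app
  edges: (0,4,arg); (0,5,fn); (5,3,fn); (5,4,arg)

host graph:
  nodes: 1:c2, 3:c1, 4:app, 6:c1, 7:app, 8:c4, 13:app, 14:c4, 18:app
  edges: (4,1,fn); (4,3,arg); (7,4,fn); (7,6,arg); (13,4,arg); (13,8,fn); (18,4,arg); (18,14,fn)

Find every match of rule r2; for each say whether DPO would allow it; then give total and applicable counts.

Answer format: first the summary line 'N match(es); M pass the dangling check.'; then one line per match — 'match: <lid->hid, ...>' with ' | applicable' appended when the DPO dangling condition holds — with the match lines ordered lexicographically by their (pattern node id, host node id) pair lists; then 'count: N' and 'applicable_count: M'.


1 match(es); 0 pass the dangling check.
match: 0->7, 1->4, 2->1, 3->3, 4->6
count: 1
applicable_count: 0


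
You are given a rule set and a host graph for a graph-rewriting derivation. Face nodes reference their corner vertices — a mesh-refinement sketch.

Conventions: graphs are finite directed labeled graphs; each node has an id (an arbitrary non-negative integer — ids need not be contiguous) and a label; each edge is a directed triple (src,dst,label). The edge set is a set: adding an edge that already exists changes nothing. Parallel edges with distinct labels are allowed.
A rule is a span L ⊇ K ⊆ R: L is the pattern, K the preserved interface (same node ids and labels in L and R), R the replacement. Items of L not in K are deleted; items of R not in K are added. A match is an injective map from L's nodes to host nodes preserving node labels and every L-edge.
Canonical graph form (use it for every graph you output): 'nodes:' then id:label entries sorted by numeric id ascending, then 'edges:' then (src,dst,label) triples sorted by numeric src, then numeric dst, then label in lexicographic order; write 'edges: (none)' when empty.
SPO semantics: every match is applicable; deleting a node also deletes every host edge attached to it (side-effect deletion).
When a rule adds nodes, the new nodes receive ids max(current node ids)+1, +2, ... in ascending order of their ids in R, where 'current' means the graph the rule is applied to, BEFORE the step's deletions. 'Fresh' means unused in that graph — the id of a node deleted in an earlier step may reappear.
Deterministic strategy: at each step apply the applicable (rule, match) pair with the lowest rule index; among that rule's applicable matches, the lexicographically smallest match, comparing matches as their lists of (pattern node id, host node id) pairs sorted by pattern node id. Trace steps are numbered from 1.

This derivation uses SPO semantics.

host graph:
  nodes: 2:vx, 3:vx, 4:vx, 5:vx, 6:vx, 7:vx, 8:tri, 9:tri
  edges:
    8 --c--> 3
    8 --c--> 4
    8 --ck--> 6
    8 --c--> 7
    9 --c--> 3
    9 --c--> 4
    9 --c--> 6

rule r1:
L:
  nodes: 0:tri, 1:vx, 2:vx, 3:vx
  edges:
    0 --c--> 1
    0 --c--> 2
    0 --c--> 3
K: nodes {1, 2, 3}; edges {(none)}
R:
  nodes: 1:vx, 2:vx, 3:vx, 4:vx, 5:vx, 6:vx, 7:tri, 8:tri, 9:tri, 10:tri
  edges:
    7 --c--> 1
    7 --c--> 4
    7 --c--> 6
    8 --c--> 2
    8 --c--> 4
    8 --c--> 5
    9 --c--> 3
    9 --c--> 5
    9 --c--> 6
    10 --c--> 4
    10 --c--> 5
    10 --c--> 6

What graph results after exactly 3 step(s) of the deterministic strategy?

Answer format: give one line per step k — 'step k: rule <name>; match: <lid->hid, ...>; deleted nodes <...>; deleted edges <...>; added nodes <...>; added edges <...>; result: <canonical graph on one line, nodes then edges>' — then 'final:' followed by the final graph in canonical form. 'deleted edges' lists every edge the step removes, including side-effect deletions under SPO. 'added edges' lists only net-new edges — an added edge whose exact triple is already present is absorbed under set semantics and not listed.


step 1: rule r1; match: 0->8, 1->3, 2->4, 3->7; deleted nodes 8; deleted edges (8,3,c); (8,4,c); (8,6,ck); (8,7,c); added nodes 10, 11, 12, 13, 14, 15, 16; added edges (13,3,c); (13,10,c); (13,12,c); (14,4,c); (14,10,c); (14,11,c); (15,7,c); (15,11,c); (15,12,c); (16,10,c); (16,11,c); (16,12,c); result: nodes: 2:vx, 3:vx, 4:vx, 5:vx, 6:vx, 7:vx, 9:tri, 10:vx, 11:vx, 12:vx, 13:tri, 14:tri, 15:tri, 16:tri edges: (9,3,c); (9,4,c); (9,6,c); (13,3,c); (13,10,c); (13,12,c); (14,4,c); (14,10,c); (14,11,c); (15,7,c); (15,11,c); (15,12,c); (16,10,c); (16,11,c); (16,12,c)
step 2: rule r1; match: 0->9, 1->3, 2->4, 3->6; deleted nodes 9; deleted edges (9,3,c); (9,4,c); (9,6,c); added nodes 17, 18, 19, 20, 21, 22, 23; added edges (20,3,c); (20,17,c); (20,19,c); (21,4,c); (21,17,c); (21,18,c); (22,6,c); (22,18,c); (22,19,c); (23,17,c); (23,18,c); (23,19,c); result: nodes: 2:vx, 3:vx, 4:vx, 5:vx, 6:vx, 7:vx, 10:vx, 11:vx, 12:vx, 13:tri, 14:tri, 15:tri, 16:tri, 17:vx, 18:vx, 19:vx, 20:tri, 21:tri, 22:tri, 23:tri edges: (13,3,c); (13,10,c); (13,12,c); (14,4,c); (14,10,c); (14,11,c); (15,7,c); (15,11,c); (15,12,c); (16,10,c); (16,11,c); (16,12,c); (20,3,c); (20,17,c); (20,19,c); (21,4,c); (21,17,c); (21,18,c); (22,6,c); (22,18,c); (22,19,c); (23,17,c); (23,18,c); (23,19,c)
step 3: rule r1; match: 0->13, 1->3, 2->10, 3->12; deleted nodes 13; deleted edges (13,3,c); (13,10,c); (13,12,c); added nodes 24, 25, 26, 27, 28, 29, 30; added edges (27,3,c); (27,24,c); (27,26,c); (28,10,c); (28,24,c); (28,25,c); (29,12,c); (29,25,c); (29,26,c); (30,24,c); (30,25,c); (30,26,c); result: nodes: 2:vx, 3:vx, 4:vx, 5:vx, 6:vx, 7:vx, 10:vx, 11:vx, 12:vx, 14:tri, 15:tri, 16:tri, 17:vx, 18:vx, 19:vx, 20:tri, 21:tri, 22:tri, 23:tri, 24:vx, 25:vx, 26:vx, 27:tri, 28:tri, 29:tri, 30:tri edges: (14,4,c); (14,10,c); (14,11,c); (15,7,c); (15,11,c); (15,12,c); (16,10,c); (16,11,c); (16,12,c); (20,3,c); (20,17,c); (20,19,c); (21,4,c); (21,17,c); (21,18,c); (22,6,c); (22,18,c); (22,19,c); (23,17,c); (23,18,c); (23,19,c); (27,3,c); (27,24,c); (27,26,c); (28,10,c); (28,24,c); (28,25,c); (29,12,c); (29,25,c); (29,26,c); (30,24,c); (30,25,c); (30,26,c)
final:
nodes: 2:vx, 3:vx, 4:vx, 5:vx, 6:vx, 7:vx, 10:vx, 11:vx, 12:vx, 14:tri, 15:tri, 16:tri, 17:vx, 18:vx, 19:vx, 20:tri, 21:tri, 22:tri, 23:tri, 24:vx, 25:vx, 26:vx, 27:tri, 28:tri, 29:tri, 30:tri
edges: (14,4,c); (14,10,c); (14,11,c); (15,7,c); (15,11,c); (15,12,c); (16,10,c); (16,11,c); (16,12,c); (20,3,c); (20,17,c); (20,19,c); (21,4,c); (21,17,c); (21,18,c); (22,6,c); (22,18,c); (22,19,c); (23,17,c); (23,18,c); (23,19,c); (27,3,c); (27,24,c); (27,26,c); (28,10,c); (28,24,c); (28,25,c); (29,12,c); (29,25,c); (29,26,c); (30,24,c); (30,25,c); (30,26,c)


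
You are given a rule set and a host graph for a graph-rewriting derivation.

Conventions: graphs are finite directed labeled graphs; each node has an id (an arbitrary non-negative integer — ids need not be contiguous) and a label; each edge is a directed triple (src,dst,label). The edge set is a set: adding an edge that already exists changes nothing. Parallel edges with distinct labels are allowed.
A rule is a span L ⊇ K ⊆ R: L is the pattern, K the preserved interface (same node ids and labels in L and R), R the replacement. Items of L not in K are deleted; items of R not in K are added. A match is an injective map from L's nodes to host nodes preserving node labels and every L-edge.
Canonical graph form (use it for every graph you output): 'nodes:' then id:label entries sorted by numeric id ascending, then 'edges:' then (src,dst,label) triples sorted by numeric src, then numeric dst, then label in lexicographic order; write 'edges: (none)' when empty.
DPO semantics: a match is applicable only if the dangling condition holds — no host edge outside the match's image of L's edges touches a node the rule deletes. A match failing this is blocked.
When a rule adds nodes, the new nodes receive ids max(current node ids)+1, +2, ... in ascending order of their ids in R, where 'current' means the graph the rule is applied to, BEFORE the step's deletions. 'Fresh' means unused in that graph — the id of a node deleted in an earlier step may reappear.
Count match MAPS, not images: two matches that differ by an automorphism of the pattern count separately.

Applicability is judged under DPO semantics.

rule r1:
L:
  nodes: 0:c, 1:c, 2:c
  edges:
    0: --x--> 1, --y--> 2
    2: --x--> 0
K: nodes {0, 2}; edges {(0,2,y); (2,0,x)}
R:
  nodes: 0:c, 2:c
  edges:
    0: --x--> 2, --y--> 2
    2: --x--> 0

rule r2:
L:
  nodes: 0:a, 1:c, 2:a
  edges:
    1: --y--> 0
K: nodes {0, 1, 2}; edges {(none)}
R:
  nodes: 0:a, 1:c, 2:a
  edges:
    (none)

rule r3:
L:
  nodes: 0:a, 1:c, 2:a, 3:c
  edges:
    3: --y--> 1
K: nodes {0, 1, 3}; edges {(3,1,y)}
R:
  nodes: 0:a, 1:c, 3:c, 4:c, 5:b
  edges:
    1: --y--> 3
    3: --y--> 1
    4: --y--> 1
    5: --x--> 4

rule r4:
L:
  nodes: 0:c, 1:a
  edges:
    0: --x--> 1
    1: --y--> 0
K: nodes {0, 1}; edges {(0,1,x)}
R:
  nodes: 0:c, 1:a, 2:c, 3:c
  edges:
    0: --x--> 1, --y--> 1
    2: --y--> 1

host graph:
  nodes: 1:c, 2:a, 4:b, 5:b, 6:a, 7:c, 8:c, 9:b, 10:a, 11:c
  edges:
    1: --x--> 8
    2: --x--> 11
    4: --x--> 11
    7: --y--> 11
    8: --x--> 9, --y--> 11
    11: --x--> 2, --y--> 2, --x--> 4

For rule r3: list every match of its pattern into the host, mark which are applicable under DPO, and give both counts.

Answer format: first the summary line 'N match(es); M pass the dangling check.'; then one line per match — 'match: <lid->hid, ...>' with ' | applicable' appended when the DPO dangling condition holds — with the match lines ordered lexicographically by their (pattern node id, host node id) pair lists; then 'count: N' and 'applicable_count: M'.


12 match(es); 8 pass the dangling check.
match: 0->2, 1->11, 2->6, 3->7 | applicable
match: 0->2, 1->11, 2->6, 3->8 | applicable
match: 0->2, 1->11, 2->10, 3->7 | applicable
match: 0->2, 1->11, 2->10, 3->8 | applicable
match: 0->6, 1->11, 2->2, 3->7
match: 0->6, 1->11, 2->2, 3->8
match: 0->6, 1->11, 2->10, 3->7 | applicable
match: 0->6, 1->11, 2->10, 3->8 | applicable
match: 0->10, 1->11, 2->2, 3->7
match: 0->10, 1->11, 2->2, 3->8
match: 0->10, 1->11, 2->6, 3->7 | applicable
match: 0->10, 1->11, 2->6, 3->8 | applicable
count: 12
applicable_count: 8


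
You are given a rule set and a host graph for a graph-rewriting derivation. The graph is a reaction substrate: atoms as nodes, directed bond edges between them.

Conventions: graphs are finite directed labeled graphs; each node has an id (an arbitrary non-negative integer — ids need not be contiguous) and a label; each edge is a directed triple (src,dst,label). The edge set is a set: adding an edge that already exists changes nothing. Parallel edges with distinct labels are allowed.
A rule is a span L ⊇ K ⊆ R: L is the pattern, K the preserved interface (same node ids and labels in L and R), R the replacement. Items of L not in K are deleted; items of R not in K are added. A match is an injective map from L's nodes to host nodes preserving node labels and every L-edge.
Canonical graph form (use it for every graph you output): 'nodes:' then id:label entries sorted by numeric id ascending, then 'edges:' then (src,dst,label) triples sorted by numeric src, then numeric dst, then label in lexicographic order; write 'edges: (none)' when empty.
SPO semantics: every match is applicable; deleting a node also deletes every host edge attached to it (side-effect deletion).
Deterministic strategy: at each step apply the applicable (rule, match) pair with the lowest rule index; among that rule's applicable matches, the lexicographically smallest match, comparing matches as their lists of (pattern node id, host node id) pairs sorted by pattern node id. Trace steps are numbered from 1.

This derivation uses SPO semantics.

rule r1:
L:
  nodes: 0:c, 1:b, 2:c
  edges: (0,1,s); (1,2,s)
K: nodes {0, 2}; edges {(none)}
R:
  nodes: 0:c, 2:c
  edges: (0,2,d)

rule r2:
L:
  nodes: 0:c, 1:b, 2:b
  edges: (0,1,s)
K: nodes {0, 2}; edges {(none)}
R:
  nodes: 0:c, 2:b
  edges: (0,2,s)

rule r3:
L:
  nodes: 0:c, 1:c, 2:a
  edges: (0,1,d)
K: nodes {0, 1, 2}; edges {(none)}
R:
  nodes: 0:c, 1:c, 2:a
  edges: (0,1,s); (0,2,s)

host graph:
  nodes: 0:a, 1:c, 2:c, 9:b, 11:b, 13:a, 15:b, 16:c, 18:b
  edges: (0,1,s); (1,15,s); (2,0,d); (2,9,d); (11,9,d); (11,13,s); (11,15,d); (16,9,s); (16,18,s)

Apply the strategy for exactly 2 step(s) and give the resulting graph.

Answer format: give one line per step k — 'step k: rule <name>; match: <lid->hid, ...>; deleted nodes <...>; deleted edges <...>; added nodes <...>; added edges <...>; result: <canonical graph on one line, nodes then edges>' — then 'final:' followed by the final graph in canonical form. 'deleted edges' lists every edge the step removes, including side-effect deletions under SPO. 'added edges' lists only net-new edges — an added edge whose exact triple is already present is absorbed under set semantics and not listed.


step 1: rule r2; match: 0->1, 1->15, 2->9; deleted nodes 15; deleted edges (1,15,s); (11,15,d); added nodes (none); added edges (1,9,s); result: nodes: 0:a, 1:c, 2:c, 9:b, 11:b, 13:a, 16:c, 18:b edges: (0,1,s); (1,9,s); (2,0,d); (2,9,d); (11,9,d); (11,13,s); (16,9,s); (16,18,s)
step 2: rule r2; match: 0->1, 1->9, 2->11; deleted nodes 9; deleted edges (1,9,s); (2,9,d); (11,9,d); (16,9,s); added nodes (none); added edges (1,11,s); result: nodes: 0:a, 1:c, 2:c, 11:b, 13:a, 16:c, 18:b edges: (0,1,s); (1,11,s); (2,0,d); (11,13,s); (16,18,s)
final:
nodes: 0:a, 1:c, 2:c, 11:b, 13:a, 16:c, 18:b
edges: (0,1,s); (1,11,s); (2,0,d); (11,13,s); (16,18,s)
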